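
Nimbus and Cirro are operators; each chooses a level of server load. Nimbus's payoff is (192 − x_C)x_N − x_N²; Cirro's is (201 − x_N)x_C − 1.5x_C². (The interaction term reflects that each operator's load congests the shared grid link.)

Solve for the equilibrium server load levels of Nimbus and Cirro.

75, 42

Expanding Nimbus's payoff: 192x_N − x_Cx_N − x_N².
∂π/∂x_N = 192 − x_C − 2x_N = 0, so x_N = 96 − 0.5x_C.
Likewise for Cirro: x_C = 67 − (1/3)x_N.
Substituting the second reaction function into the first: x_N = 96 − 0.5(67 − (1/3)x_N), which gives (5/6)x_N = 62.5 ⇒ x_N = 75.
Then x_C = 67 − (1/3)·75 = 42.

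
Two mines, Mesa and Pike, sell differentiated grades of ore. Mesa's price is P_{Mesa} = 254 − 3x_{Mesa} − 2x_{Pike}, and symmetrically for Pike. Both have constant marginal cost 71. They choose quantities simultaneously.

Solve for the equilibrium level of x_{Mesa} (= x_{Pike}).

22.875

Mine Mesa's profit: π = x_{Mesa}(254 − 3x_{Mesa} − 2x_{Pike}) − 71x_{Mesa}.
∂π/∂x_{Mesa} = 183 − 6x_{Mesa} − 2x_{Pike} = 0 ⇒ x_{Mesa} = 30.5 − (1/3)x_{Pike}.
The game is symmetric, so in equilibrium x_{Pike} = x_{Mesa}: the reaction function gives (4/3)x_{Mesa} = 30.5, hence x_{Mesa} = 22.875.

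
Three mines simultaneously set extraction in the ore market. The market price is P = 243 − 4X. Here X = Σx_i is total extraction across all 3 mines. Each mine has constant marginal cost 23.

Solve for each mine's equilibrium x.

13.75

A representative mine's profit is π_i = x_i(243 − 4X) − 23x_i, with X = x_i + Σ_{j≠i} x_j.
First-order condition: 220 − 8x_i − 4Σ_{j≠i} x_j = 0.
With identical mines, set every x_j = x: then 220 − 8x − 8x = 0, i.e. x = 220/16 = 13.75.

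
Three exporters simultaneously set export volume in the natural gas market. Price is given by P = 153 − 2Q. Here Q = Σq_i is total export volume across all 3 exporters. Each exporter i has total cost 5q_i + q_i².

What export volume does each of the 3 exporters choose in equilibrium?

14.8

A representative exporter's profit is π_i = q_i(153 − 2Q) − 5q_i − q_i², with Q = q_i + Σ_{j≠i} q_j.
First-order condition: 148 − 6q_i − 2Σ_{j≠i} q_j = 0.
With identical exporters, set every q_j = q: then 148 − 6q − 4q = 0, i.e. q = 148/10 = 14.8.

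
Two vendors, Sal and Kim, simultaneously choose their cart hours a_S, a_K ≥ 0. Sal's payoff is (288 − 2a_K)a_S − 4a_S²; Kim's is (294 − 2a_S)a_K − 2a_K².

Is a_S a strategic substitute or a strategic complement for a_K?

Expanding Sal's payoff: 288a_S − 2a_Ka_S − 4a_S².
∂π/∂a_S = 288 − 2a_K − 8a_S = 0, so a_S = 36 − 0.25a_K.
The best-response slope da_S/da_K = −0.25 < 0: the reaction function is downward-sloping, so the choices are strategic substitutes.

strategic substitutes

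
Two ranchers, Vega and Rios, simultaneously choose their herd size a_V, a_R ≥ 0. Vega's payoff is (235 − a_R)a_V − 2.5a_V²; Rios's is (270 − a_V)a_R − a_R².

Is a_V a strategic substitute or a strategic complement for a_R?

strategic substitutes

Expanding Vega's payoff: 235a_V − a_Ra_V − 2.5a_V².
∂π/∂a_V = 235 − a_R − 5a_V = 0, so a_V = 47 − 0.2a_R.
The best-response slope da_V/da_R = −0.2 < 0: the reaction function is downward-sloping, so the choices are strategic substitutes.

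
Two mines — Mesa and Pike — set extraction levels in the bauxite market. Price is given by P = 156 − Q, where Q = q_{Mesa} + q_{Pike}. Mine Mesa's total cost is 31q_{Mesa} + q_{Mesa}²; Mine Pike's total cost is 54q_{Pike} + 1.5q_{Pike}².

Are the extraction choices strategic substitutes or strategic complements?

strategic substitutes

Mine Mesa's profit: π = q_{Mesa}(156 − (q_{Mesa} + q_{Pike})) − 31q_{Mesa} − q_{Mesa}².
∂π/∂q_{Mesa} = 125 − 4q_{Mesa} − q_{Pike} = 0, so q_{Mesa} = 31.25 − 0.25q_{Pike}.
The best-response slope dq_{Mesa}/dq_{Pike} = −0.25 < 0: the reaction function is downward-sloping, so the choices are strategic substitutes.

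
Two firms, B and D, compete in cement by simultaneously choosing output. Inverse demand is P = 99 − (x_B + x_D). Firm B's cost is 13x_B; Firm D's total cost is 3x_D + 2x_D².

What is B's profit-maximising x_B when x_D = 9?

38.5

Firm B's profit: π = x_B(99 − (x_B + x_D)) − 13x_B.
∂π/∂x_B = 86 − 2x_B − x_D = 0, so x_B = 43 − 0.5x_D.
At x_D = 9: x_B = 43 − 0.5·9 = 38.5.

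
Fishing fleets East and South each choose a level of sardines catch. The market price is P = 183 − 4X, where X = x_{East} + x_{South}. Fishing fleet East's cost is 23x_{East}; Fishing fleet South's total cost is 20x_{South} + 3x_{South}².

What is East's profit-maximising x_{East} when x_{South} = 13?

Fishing fleet East's profit: π = x_{East}(183 − 4(x_{East} + x_{South})) − 23x_{East}.
∂π/∂x_{East} = 160 − 8x_{East} − 4x_{South} = 0, so x_{East} = 20 − 0.5x_{South}.
At x_{South} = 13: x_{East} = 20 − 0.5·13 = 13.5.

13.5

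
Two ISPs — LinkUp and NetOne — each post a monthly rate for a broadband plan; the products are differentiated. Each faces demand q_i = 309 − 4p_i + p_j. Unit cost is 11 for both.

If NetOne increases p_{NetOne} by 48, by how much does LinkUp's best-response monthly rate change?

LinkUp's profit: π = (p_{LinkUp} − 11)(309 − 4p_{LinkUp} + p_{NetOne}).
∂π/∂p_{LinkUp} = 353 − 8p_{LinkUp} + p_{NetOne} = 0 ⇒ p_{LinkUp} = 44.125 + 0.125p_{NetOne}.
The reaction-function slope is 0.125, so a 48-unit rise in p_{NetOne} moves p_{LinkUp} by 0.125 × 48 = 6. LinkUp's best response rises — the actions are strategic complements.

6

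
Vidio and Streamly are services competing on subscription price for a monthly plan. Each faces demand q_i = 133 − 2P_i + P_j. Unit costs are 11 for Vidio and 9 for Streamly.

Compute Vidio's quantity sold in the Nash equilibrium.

80.8

Vidio's profit: π = (P_{Vidio} − 11)(133 − 2P_{Vidio} + P_{Streamly}).
∂π/∂P_{Vidio} = 155 − 4P_{Vidio} + P_{Streamly} = 0 ⇒ P_{Vidio} = 38.75 + 0.25P_{Streamly}.
Similarly P_{Streamly} = 37.75 + 0.25P_{Vidio}.
Plugging P_{Streamly} into Vidio's best response: P_{Vidio} = 38.75 + 0.25(37.75 + 0.25P_{Vidio}) ⇒ 0.9375P_{Vidio} = 48.1875, so P_{Vidio} = 51.4.
Then P_{Streamly} = 37.75 + 0.25·51.4 = 50.6.
q_{Vidio} = 133 − 2·51.4 + 50.6 = 80.8.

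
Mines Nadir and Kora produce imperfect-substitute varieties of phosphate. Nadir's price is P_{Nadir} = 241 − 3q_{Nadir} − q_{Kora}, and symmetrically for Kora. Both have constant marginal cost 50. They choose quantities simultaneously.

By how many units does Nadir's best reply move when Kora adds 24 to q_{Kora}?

Mine Nadir's profit: π = q_{Nadir}(241 − 3q_{Nadir} − q_{Kora}) − 50q_{Nadir}.
∂π/∂q_{Nadir} = 191 − 6q_{Nadir} − q_{Kora} = 0 ⇒ q_{Nadir} = 191/6 − (1/6)q_{Kora}.
The reaction-function slope is −1/6, so a 24-unit rise in q_{Kora} moves q_{Nadir} by −1/6 × 24 = −4. Nadir's best response falls — the actions are strategic substitutes.

-4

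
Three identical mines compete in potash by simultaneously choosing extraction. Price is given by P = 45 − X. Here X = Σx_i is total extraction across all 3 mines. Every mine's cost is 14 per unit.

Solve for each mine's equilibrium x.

7.75

A representative mine's profit is π_i = x_i(45 − X) − 14x_i, with X = x_i + Σ_{j≠i} x_j.
First-order condition: 31 − 2x_i − Σ_{j≠i} x_j = 0.
In a symmetric equilibrium every mine chooses the same x, so Σ_{j≠i} x_j = 2x. The condition becomes 31 − 4x = 0, giving x = 31/4 = 7.75.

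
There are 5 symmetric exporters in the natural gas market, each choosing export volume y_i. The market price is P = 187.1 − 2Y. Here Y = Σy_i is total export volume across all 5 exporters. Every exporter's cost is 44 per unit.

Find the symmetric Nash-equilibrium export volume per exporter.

A representative exporter's profit is π_i = y_i(187.1 − 2Y) − 44y_i, with Y = y_i + Σ_{j≠i} y_j.
First-order condition: 143.1 − 4y_i − 2Σ_{j≠i} y_j = 0.
With identical exporters, set every y_j = y: then 143.1 − 4y − 8y = 0, i.e. y = 143.1/12 = 11.925.

11.925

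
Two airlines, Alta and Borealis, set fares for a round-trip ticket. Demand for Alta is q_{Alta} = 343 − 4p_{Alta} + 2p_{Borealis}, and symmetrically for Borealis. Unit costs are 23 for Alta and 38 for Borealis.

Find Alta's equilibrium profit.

10609

Alta's profit: π = (p_{Alta} − 23)(343 − 4p_{Alta} + 2p_{Borealis}).
∂π/∂p_{Alta} = 435 − 8p_{Alta} + 2p_{Borealis} = 0 ⇒ p_{Alta} = 54.375 + 0.25p_{Borealis}.
Similarly p_{Borealis} = 61.875 + 0.25p_{Alta}.
Substituting the second reaction function into the first: p_{Alta} = 54.375 + 0.25(61.875 + 0.25p_{Alta}), which gives 0.9375p_{Alta} = 2235/32 ⇒ p_{Alta} = 74.5.
Then p_{Borealis} = 61.875 + 0.25·74.5 = 80.5.
q_{Alta} = 343 − 4·74.5 + 2·80.5 = 206.
Profit = (74.5 − 23)·206 = 10609.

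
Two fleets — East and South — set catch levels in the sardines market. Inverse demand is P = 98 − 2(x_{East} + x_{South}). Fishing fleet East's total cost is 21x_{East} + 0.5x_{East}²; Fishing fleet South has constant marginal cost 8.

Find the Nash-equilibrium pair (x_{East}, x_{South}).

Fishing fleet East's profit: π = x_{East}(98 − 2(x_{East} + x_{South})) − 21x_{East} − 0.5x_{East}².
∂π/∂x_{East} = 77 − 5x_{East} − 2x_{South} = 0, so x_{East} = 15.4 − 0.4x_{South}.
For South: ∂π/∂x_{South} = 90 − 4x_{South} − 2x_{East} = 0 ⇒ x_{South} = 22.5 − 0.5x_{East}.
Plugging x_{South} into East's best response: x_{East} = 15.4 − 0.4(22.5 − 0.5x_{East}) ⇒ 0.8x_{East} = 6.4, so x_{East} = 8.
Then x_{South} = 22.5 − 0.5·8 = 18.5.

8, 18.5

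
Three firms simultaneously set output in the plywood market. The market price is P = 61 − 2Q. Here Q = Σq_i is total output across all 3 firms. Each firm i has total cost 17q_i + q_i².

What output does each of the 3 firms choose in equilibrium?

4.4

A representative firm's profit is π_i = q_i(61 − 2Q) − 17q_i − q_i², with Q = q_i + Σ_{j≠i} q_j.
First-order condition: 44 − 6q_i − 2Σ_{j≠i} q_j = 0.
Imposing symmetry (q_j = q for all j) turns Σ_{j≠i} q_j into 2q, so 44 = 10q and q = 4.4.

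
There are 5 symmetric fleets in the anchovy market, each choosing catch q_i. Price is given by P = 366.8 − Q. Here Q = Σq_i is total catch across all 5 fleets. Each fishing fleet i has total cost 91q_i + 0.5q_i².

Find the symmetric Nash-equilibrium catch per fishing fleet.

A representative fishing fleet's profit is π_i = q_i(366.8 − Q) − 91q_i − 0.5q_i², with Q = q_i + Σ_{j≠i} q_j.
First-order condition: 275.8 − 3q_i − Σ_{j≠i} q_j = 0.
With identical fishing fleets, set every q_j = q: then 275.8 − 3q − 4q = 0, i.e. q = 275.8/7 = 39.4.

39.4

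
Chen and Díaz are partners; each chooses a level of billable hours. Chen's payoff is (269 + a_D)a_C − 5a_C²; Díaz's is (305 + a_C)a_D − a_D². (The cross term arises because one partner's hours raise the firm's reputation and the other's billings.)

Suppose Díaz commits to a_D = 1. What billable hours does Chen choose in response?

Expanding Chen's payoff: 269a_C + a_Da_C − 5a_C².
∂π/∂a_C = 269 + a_D − 10a_C = 0, so a_C = 26.9 + 0.1a_D.
At a_D = 1: a_C = 26.9 + 0.1·1 = 27.

27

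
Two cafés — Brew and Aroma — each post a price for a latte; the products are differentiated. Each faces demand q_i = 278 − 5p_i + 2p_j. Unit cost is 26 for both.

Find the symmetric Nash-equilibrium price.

Brew's profit: π = (p_{Brew} − 26)(278 − 5p_{Brew} + 2p_{Aroma}).
∂π/∂p_{Brew} = 408 − 10p_{Brew} + 2p_{Aroma} = 0 ⇒ p_{Brew} = 40.8 + 0.2p_{Aroma}.
The game is symmetric, so in equilibrium p_{Aroma} = p_{Brew}: the reaction function gives 0.8p_{Brew} = 40.8, hence p_{Brew} = 51.

51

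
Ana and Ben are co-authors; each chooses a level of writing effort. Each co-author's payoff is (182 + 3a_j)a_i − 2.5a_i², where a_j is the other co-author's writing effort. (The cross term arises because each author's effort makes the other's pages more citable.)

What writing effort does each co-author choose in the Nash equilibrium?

91

Ana's payoff is (182 + 3a_B)a_A − 2.5a_A².
∂π/∂a_A = 182 + 3a_B − 5a_A = 0, so a_A = 36.4 + 0.6a_B.
By symmetry a_B = a_A; substituting into the reaction function, 0.4a_A = 36.4 and a_A = 91.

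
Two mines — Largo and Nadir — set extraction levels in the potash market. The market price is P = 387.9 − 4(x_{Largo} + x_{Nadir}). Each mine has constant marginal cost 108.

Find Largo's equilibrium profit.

Mine Largo's profit: π = x_{Largo}(387.9 − 4(x_{Largo} + x_{Nadir})) − 108x_{Largo}.
∂π/∂x_{Largo} = 279.9 − 8x_{Largo} − 4x_{Nadir} = 0, so x_{Largo} = 34.9875 − 0.5x_{Nadir}.
The game is symmetric, so in equilibrium x_{Nadir} = x_{Largo}: the reaction function gives 1.5x_{Largo} = 34.9875, hence x_{Largo} = 23.325.
Price P = 387.9 − 4·46.65 = 201.3.
Largo's profit: (201.3 − 108)·23.325 = 2176.2225.

2176.2225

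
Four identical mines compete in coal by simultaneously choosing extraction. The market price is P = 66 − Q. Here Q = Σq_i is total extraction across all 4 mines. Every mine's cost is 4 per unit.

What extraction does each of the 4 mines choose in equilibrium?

A representative mine's profit is π_i = q_i(66 − Q) − 4q_i, with Q = q_i + Σ_{j≠i} q_j.
First-order condition: 62 − 2q_i − Σ_{j≠i} q_j = 0.
With identical mines, set every q_j = q: then 62 − 2q − 3q = 0, i.e. q = 62/5 = 12.4.

12.4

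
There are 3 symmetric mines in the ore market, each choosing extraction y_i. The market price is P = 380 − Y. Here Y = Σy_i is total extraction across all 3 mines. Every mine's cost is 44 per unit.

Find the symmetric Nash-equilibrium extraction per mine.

A representative mine's profit is π_i = y_i(380 − Y) − 44y_i, with Y = y_i + Σ_{j≠i} y_j.
First-order condition: 336 − 2y_i − Σ_{j≠i} y_j = 0.
In a symmetric equilibrium every mine chooses the same y, so Σ_{j≠i} y_j = 2y. The condition becomes 336 − 4y = 0, giving y = 336/4 = 84.

84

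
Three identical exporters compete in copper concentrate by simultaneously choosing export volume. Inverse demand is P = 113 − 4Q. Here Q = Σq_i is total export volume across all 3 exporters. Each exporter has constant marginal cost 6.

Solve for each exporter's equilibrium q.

A representative exporter's profit is π_i = q_i(113 − 4Q) − 6q_i, with Q = q_i + Σ_{j≠i} q_j.
First-order condition: 107 − 8q_i − 4Σ_{j≠i} q_j = 0.
In a symmetric equilibrium every exporter chooses the same q, so Σ_{j≠i} q_j = 2q. The condition becomes 107 − 16q = 0, giving q = 107/16 = 6.6875.

6.6875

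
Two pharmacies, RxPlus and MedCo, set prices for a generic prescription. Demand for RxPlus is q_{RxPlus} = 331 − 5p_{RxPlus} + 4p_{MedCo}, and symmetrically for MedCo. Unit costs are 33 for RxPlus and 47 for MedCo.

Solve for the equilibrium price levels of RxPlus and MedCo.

86, 91

RxPlus's profit: π = (p_{RxPlus} − 33)(331 − 5p_{RxPlus} + 4p_{MedCo}).
∂π/∂p_{RxPlus} = 496 − 10p_{RxPlus} + 4p_{MedCo} = 0 ⇒ p_{RxPlus} = 49.6 + 0.4p_{MedCo}.
Similarly p_{MedCo} = 56.6 + 0.4p_{RxPlus}.
Substituting the second reaction function into the first: p_{RxPlus} = 49.6 + 0.4(56.6 + 0.4p_{RxPlus}), which gives 0.84p_{RxPlus} = 72.24 ⇒ p_{RxPlus} = 86.
Then p_{MedCo} = 56.6 + 0.4·86 = 91.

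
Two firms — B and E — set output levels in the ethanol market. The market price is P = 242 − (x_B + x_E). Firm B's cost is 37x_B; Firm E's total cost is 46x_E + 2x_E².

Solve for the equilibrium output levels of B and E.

94, 17

Firm B's profit: π = x_B(242 − (x_B + x_E)) − 37x_B.
∂π/∂x_B = 205 − 2x_B − x_E = 0, so x_B = 102.5 − 0.5x_E.
For E: ∂π/∂x_E = 196 − 6x_E − x_B = 0 ⇒ x_E = 98/3 − (1/6)x_B.
Substituting the second reaction function into the first: x_B = 102.5 − 0.5(98/3 − (1/6)x_B), which gives (11/12)x_B = 517/6 ⇒ x_B = 94.
Then x_E = 98/3 − (1/6)·94 = 17.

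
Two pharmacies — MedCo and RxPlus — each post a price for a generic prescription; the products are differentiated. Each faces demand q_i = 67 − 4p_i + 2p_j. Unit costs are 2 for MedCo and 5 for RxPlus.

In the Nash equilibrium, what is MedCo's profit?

MedCo's profit: π = (p_{MedCo} − 2)(67 − 4p_{MedCo} + 2p_{RxPlus}).
∂π/∂p_{MedCo} = 75 − 8p_{MedCo} + 2p_{RxPlus} = 0 ⇒ p_{MedCo} = 9.375 + 0.25p_{RxPlus}.
Similarly p_{RxPlus} = 10.875 + 0.25p_{MedCo}.
Plugging p_{RxPlus} into MedCo's best response: p_{MedCo} = 9.375 + 0.25(10.875 + 0.25p_{MedCo}) ⇒ 0.9375p_{MedCo} = 387/32, so p_{MedCo} = 12.9.
Then p_{RxPlus} = 10.875 + 0.25·12.9 = 14.1.
q_{MedCo} = 67 − 4·12.9 + 2·14.1 = 43.6.
Profit = (12.9 − 2)·43.6 = 475.24.

475.24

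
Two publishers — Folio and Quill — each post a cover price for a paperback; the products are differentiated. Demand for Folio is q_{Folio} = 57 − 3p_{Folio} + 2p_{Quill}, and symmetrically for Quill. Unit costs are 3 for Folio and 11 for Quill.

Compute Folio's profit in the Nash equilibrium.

675

Folio's profit: π = (p_{Folio} − 3)(57 − 3p_{Folio} + 2p_{Quill}).
∂π/∂p_{Folio} = 66 − 6p_{Folio} + 2p_{Quill} = 0 ⇒ p_{Folio} = 11 + (1/3)p_{Quill}.
Similarly p_{Quill} = 15 + (1/3)p_{Folio}.
Plugging p_{Quill} into Folio's best response: p_{Folio} = 11 + (1/3)(15 + (1/3)p_{Folio}) ⇒ (8/9)p_{Folio} = 16, so p_{Folio} = 18.
Then p_{Quill} = 15 + (1/3)·18 = 21.
q_{Folio} = 57 − 3·18 + 2·21 = 45.
Profit = (18 − 3)·45 = 675.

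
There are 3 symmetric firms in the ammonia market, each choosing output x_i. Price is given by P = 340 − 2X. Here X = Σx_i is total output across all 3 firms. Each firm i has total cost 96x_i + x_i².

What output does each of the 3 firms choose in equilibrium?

A representative firm's profit is π_i = x_i(340 − 2X) − 96x_i − x_i², with X = x_i + Σ_{j≠i} x_j.
First-order condition: 244 − 6x_i − 2Σ_{j≠i} x_j = 0.
With identical firms, set every x_j = x: then 244 − 6x − 4x = 0, i.e. x = 244/10 = 24.4.

24.4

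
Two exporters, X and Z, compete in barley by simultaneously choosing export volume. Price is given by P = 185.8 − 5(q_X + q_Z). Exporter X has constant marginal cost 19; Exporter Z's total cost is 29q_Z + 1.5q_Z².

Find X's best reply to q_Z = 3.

Exporter X's profit: π = q_X(185.8 − 5(q_X + q_Z)) − 19q_X.
∂π/∂q_X = 166.8 − 10q_X − 5q_Z = 0, so q_X = 16.68 − 0.5q_Z.
At q_Z = 3: q_X = 16.68 − 0.5·3 = 15.18.

15.18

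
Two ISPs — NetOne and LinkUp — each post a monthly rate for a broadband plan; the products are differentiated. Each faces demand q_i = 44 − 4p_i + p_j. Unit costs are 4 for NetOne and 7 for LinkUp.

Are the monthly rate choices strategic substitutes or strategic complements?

strategic complements

NetOne's profit: π = (p_{NetOne} − 4)(44 − 4p_{NetOne} + p_{LinkUp}).
∂π/∂p_{NetOne} = 60 − 8p_{NetOne} + p_{LinkUp} = 0 ⇒ p_{NetOne} = 7.5 + 0.125p_{LinkUp}.
The best-response slope dp_{NetOne}/dp_{LinkUp} = 0.125 > 0: the reaction function is upward-sloping, so the choices are strategic complements.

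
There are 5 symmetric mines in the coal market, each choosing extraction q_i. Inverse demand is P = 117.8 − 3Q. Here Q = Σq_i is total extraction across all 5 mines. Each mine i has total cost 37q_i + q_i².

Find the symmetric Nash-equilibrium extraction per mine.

4.04

A representative mine's profit is π_i = q_i(117.8 − 3Q) − 37q_i − q_i², with Q = q_i + Σ_{j≠i} q_j.
First-order condition: 80.8 − 8q_i − 3Σ_{j≠i} q_j = 0.
With identical mines, set every q_j = q: then 80.8 − 8q − 12q = 0, i.e. q = 80.8/20 = 4.04.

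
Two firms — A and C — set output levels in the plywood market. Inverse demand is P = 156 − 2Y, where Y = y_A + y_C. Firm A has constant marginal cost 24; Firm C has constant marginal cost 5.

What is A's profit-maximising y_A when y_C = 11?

Firm A's profit: π = y_A(156 − 2(y_A + y_C)) − 24y_A.
∂π/∂y_A = 132 − 4y_A − 2y_C = 0, so y_A = 33 − 0.5y_C.
At y_C = 11: y_A = 33 − 0.5·11 = 27.5.

27.5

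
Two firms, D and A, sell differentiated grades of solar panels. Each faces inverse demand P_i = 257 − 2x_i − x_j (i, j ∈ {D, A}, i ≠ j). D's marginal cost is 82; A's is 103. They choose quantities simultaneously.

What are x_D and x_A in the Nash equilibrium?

Firm D's profit: π = x_D(257 − 2x_D − x_A) − 82x_D.
∂π/∂x_D = 175 − 4x_D − x_A = 0 ⇒ x_D = 43.75 − 0.25x_A.
Similarly x_A = 38.5 − 0.25x_D.
Solving the two reaction functions simultaneously: (1 − (−0.25)(−0.25))x_D = 43.75 − 0.25·38.5, so 0.9375x_D = 34.125 and x_D = 36.4.
Then x_A = 38.5 − 0.25·36.4 = 29.4.

36.4, 29.4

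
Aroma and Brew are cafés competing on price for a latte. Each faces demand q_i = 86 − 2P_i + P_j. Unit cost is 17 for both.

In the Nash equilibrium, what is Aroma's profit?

Aroma's profit: π = (P_{Aroma} − 17)(86 − 2P_{Aroma} + P_{Brew}).
∂π/∂P_{Aroma} = 120 − 4P_{Aroma} + P_{Brew} = 0 ⇒ P_{Aroma} = 30 + 0.25P_{Brew}.
Setting P_{Aroma} = P_{Brew} in the reaction function: P_{Aroma} = 30 + 0.25P_{Aroma}, so P_{Aroma} = 30 / 0.75 = 40.
q_{Aroma} = 86 − 2·40 + 40 = 46.
Profit = (40 − 17)·46 = 1058.

1058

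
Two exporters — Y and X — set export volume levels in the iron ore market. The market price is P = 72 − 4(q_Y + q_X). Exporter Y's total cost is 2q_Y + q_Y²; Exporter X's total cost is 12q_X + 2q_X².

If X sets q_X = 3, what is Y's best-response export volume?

Exporter Y's profit: π = q_Y(72 − 4(q_Y + q_X)) − 2q_Y − q_Y².
∂π/∂q_Y = 70 − 10q_Y − 4q_X = 0, so q_Y = 7 − 0.4q_X.
At q_X = 3: q_Y = 7 − 0.4·3 = 5.8.

5.8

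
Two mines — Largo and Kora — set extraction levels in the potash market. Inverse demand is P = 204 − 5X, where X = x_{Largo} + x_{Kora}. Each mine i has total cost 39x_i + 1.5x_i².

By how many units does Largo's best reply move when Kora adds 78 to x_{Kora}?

Mine Largo's profit: π = x_{Largo}(204 − 5(x_{Largo} + x_{Kora})) − 39x_{Largo} − 1.5x_{Largo}².
∂π/∂x_{Largo} = 165 − 13x_{Largo} − 5x_{Kora} = 0, so x_{Largo} = 165/13 − (5/13)x_{Kora}.
The reaction-function slope is −5/13, so a 78-unit rise in x_{Kora} moves x_{Largo} by −5/13 × 78 = −30. Largo's best response falls — the actions are strategic substitutes.

-30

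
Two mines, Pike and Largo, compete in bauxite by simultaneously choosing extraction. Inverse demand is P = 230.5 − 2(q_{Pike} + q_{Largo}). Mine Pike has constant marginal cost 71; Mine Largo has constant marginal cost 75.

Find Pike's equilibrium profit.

Mine Pike's profit: π = q_{Pike}(230.5 − 2(q_{Pike} + q_{Largo})) − 71q_{Pike}.
∂π/∂q_{Pike} = 159.5 − 4q_{Pike} − 2q_{Largo} = 0, so q_{Pike} = 39.875 − 0.5q_{Largo}.
By the same steps for Largo: q_{Largo} = 38.875 − 0.5q_{Pike}.
Substituting the second reaction function into the first: q_{Pike} = 39.875 − 0.5(38.875 − 0.5q_{Pike}), which gives 0.75q_{Pike} = 20.4375 ⇒ q_{Pike} = 27.25.
Then q_{Largo} = 38.875 − 0.5·27.25 = 25.25.
Price P = 230.5 − 2·52.5 = 125.5.
Pike's profit: (125.5 − 71)·27.25 = 1485.125.

1485.125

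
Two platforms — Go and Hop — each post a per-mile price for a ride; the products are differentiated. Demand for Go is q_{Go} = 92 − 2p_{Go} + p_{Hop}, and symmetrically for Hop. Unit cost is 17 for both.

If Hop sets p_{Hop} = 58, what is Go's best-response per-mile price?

46

Go's profit: π = (p_{Go} − 17)(92 − 2p_{Go} + p_{Hop}).
∂π/∂p_{Go} = 126 − 4p_{Go} + p_{Hop} = 0 ⇒ p_{Go} = 31.5 + 0.25p_{Hop}.
At p_{Hop} = 58: p_{Go} = 31.5 + 0.25·58 = 46.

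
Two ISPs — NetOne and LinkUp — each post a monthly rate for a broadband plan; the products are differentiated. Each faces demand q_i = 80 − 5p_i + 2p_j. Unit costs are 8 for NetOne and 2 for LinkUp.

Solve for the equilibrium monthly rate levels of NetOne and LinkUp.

14.375, 11.875

NetOne's profit: π = (p_{NetOne} − 8)(80 − 5p_{NetOne} + 2p_{LinkUp}).
∂π/∂p_{NetOne} = 120 − 10p_{NetOne} + 2p_{LinkUp} = 0 ⇒ p_{NetOne} = 12 + 0.2p_{LinkUp}.
Similarly p_{LinkUp} = 9 + 0.2p_{NetOne}.
Plugging p_{LinkUp} into NetOne's best response: p_{NetOne} = 12 + 0.2(9 + 0.2p_{NetOne}) ⇒ 0.96p_{NetOne} = 13.8, so p_{NetOne} = 14.375.
Then p_{LinkUp} = 9 + 0.2·14.375 = 11.875.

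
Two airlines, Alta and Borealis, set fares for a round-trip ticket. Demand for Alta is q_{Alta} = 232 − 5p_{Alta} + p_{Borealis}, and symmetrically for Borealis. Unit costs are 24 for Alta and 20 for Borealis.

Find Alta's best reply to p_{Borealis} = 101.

Alta's profit: π = (p_{Alta} − 24)(232 − 5p_{Alta} + p_{Borealis}).
∂π/∂p_{Alta} = 352 − 10p_{Alta} + p_{Borealis} = 0 ⇒ p_{Alta} = 35.2 + 0.1p_{Borealis}.
At p_{Borealis} = 101: p_{Alta} = 35.2 + 0.1·101 = 45.3.

45.3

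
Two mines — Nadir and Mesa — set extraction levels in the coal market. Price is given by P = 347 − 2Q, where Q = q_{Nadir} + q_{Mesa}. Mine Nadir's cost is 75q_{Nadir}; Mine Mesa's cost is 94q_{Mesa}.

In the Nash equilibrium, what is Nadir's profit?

4704.5

Mine Nadir's profit: π = q_{Nadir}(347 − 2(q_{Nadir} + q_{Mesa})) − 75q_{Nadir}.
∂π/∂q_{Nadir} = 272 − 4q_{Nadir} − 2q_{Mesa} = 0, so q_{Nadir} = 68 − 0.5q_{Mesa}.
By the same steps for Mesa: q_{Mesa} = 63.25 − 0.5q_{Nadir}.
Plugging q_{Mesa} into Nadir's best response: q_{Nadir} = 68 − 0.5(63.25 − 0.5q_{Nadir}) ⇒ 0.75q_{Nadir} = 36.375, so q_{Nadir} = 48.5.
Then q_{Mesa} = 63.25 − 0.5·48.5 = 39.
Price P = 347 − 2·87.5 = 172.
Nadir's profit: (172 − 75)·48.5 = 4704.5.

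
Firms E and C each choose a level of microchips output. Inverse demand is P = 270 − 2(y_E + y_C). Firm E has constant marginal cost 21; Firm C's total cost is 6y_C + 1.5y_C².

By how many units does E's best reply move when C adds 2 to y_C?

Firm E's profit: π = y_E(270 − 2(y_E + y_C)) − 21y_E.
∂π/∂y_E = 249 − 4y_E − 2y_C = 0, so y_E = 62.25 − 0.5y_C.
The reaction-function slope is −0.5, so a 2-unit rise in y_C moves y_E by −0.5 × 2 = −1. E's best response falls — the actions are strategic substitutes.

-1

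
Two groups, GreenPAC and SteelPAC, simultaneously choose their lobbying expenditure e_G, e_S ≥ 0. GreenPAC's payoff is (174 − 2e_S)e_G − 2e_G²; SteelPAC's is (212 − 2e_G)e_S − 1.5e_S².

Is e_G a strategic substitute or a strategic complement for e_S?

Expanding GreenPAC's payoff: 174e_G − 2e_Se_G − 2e_G².
∂π/∂e_G = 174 − 2e_S − 4e_G = 0, so e_G = 43.5 − 0.5e_S.
The best-response slope de_G/de_S = −0.5 < 0: the reaction function is downward-sloping, so the choices are strategic substitutes.

strategic substitutes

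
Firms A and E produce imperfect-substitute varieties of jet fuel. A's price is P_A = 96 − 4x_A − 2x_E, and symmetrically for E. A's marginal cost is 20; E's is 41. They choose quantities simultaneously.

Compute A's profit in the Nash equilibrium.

Firm A's profit: π = x_A(96 − 4x_A − 2x_E) − 20x_A.
∂π/∂x_A = 76 − 8x_A − 2x_E = 0 ⇒ x_A = 9.5 − 0.25x_E.
Similarly x_E = 6.875 − 0.25x_A.
Solving the two reaction functions simultaneously: (1 − (−0.25)(−0.25))x_A = 9.5 − 0.25·6.875, so 0.9375x_A = 249/32 and x_A = 8.3.
Then x_E = 6.875 − 0.25·8.3 = 4.8.
P_A = 96 − 4·8.3 − 2·4.8 = 53.2.
Profit = (53.2 − 20)·8.3 = 275.56.

275.56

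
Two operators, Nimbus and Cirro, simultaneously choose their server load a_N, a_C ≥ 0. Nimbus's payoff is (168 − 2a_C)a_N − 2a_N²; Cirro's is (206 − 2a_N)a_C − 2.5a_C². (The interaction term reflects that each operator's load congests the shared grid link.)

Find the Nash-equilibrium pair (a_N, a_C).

26.75, 30.5

Expanding Nimbus's payoff: 168a_N − 2a_Ca_N − 2a_N².
∂π/∂a_N = 168 − 2a_C − 4a_N = 0, so a_N = 42 − 0.5a_C.
Likewise for Cirro: a_C = 41.2 − 0.4a_N.
Solving the two reaction functions simultaneously: (1 − (−0.5)(−0.4))a_N = 42 − 0.5·41.2, so 0.8a_N = 21.4 and a_N = 26.75.
Then a_C = 41.2 − 0.4·26.75 = 30.5.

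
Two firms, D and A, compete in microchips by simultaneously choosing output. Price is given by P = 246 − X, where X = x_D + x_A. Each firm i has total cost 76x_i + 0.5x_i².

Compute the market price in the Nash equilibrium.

Firm D's profit: π = x_D(246 − (x_D + x_A)) − 76x_D − 0.5x_D².
∂π/∂x_D = 170 − 3x_D − x_A = 0, so x_D = 170/3 − (1/3)x_A.
The game is symmetric, so in equilibrium x_A = x_D: the reaction function gives (4/3)x_D = 170/3, hence x_D = 42.5.
Equilibrium price: P = 246 − 85 = 161.

161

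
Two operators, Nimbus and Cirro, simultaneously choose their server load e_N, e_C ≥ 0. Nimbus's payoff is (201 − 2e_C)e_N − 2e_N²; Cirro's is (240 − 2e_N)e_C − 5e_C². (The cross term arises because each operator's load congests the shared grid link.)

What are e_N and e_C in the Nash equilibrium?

42.5, 15.5

Expanding Nimbus's payoff: 201e_N − 2e_Ce_N − 2e_N².
∂π/∂e_N = 201 − 2e_C − 4e_N = 0, so e_N = 50.25 − 0.5e_C.
Likewise for Cirro: e_C = 24 − 0.2e_N.
Substituting the second reaction function into the first: e_N = 50.25 − 0.5(24 − 0.2e_N), which gives 0.9e_N = 38.25 ⇒ e_N = 42.5.
Then e_C = 24 − 0.2·42.5 = 15.5.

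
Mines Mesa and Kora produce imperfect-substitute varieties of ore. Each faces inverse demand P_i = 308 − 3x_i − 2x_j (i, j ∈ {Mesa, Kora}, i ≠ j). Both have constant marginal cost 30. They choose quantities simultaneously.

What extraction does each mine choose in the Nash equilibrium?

Mine Mesa's profit: π = x_{Mesa}(308 − 3x_{Mesa} − 2x_{Kora}) − 30x_{Mesa}.
∂π/∂x_{Mesa} = 278 − 6x_{Mesa} − 2x_{Kora} = 0 ⇒ x_{Mesa} = 139/3 − (1/3)x_{Kora}.
By symmetry x_{Kora} = x_{Mesa}; substituting into the reaction function, (4/3)x_{Mesa} = 139/3 and x_{Mesa} = 34.75.

34.75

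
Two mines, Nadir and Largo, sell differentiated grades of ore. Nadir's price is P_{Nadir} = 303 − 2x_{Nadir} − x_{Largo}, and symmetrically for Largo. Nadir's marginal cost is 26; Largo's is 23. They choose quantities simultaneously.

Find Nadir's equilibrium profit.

6094.08

Mine Nadir's profit: π = x_{Nadir}(303 − 2x_{Nadir} − x_{Largo}) − 26x_{Nadir}.
∂π/∂x_{Nadir} = 277 − 4x_{Nadir} − x_{Largo} = 0 ⇒ x_{Nadir} = 69.25 − 0.25x_{Largo}.
Similarly x_{Largo} = 70 − 0.25x_{Nadir}.
Solving the two reaction functions simultaneously: (1 − (−0.25)(−0.25))x_{Nadir} = 69.25 − 0.25·70, so 0.9375x_{Nadir} = 51.75 and x_{Nadir} = 55.2.
Then x_{Largo} = 70 − 0.25·55.2 = 56.2.
P_{Nadir} = 303 − 2·55.2 − 56.2 = 136.4.
Profit = (136.4 − 26)·55.2 = 6094.08.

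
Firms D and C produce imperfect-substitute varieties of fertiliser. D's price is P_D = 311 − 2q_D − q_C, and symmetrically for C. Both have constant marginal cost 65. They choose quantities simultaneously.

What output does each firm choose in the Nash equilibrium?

Firm D's profit: π = q_D(311 − 2q_D − q_C) − 65q_D.
∂π/∂q_D = 246 − 4q_D − q_C = 0 ⇒ q_D = 61.5 − 0.25q_C.
By symmetry q_C = q_D; substituting into the reaction function, 1.25q_D = 61.5 and q_D = 49.2.

49.2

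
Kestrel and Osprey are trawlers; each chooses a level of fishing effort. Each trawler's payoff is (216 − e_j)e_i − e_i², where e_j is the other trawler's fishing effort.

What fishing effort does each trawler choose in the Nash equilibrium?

Kestrel's payoff is (216 − e_O)e_K − e_K².
∂π/∂e_K = 216 − e_O − 2e_K = 0, so e_K = 108 − 0.5e_O.
By symmetry e_O = e_K; substituting into the reaction function, 1.5e_K = 108 and e_K = 72.

72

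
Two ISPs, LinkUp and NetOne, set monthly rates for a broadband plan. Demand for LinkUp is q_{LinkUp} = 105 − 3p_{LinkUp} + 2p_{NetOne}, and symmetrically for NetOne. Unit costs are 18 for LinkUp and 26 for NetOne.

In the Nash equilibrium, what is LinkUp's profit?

1621.6875

LinkUp's profit: π = (p_{LinkUp} − 18)(105 − 3p_{LinkUp} + 2p_{NetOne}).
∂π/∂p_{LinkUp} = 159 − 6p_{LinkUp} + 2p_{NetOne} = 0 ⇒ p_{LinkUp} = 26.5 + (1/3)p_{NetOne}.
Similarly p_{NetOne} = 30.5 + (1/3)p_{LinkUp}.
Solving the two reaction functions simultaneously: (1 − (1/3)(1/3))p_{LinkUp} = 26.5 + (1/3)·30.5, so (8/9)p_{LinkUp} = 110/3 and p_{LinkUp} = 41.25.
Then p_{NetOne} = 30.5 + (1/3)·41.25 = 44.25.
q_{LinkUp} = 105 − 3·41.25 + 2·44.25 = 69.75.
Profit = (41.25 − 18)·69.75 = 1621.6875.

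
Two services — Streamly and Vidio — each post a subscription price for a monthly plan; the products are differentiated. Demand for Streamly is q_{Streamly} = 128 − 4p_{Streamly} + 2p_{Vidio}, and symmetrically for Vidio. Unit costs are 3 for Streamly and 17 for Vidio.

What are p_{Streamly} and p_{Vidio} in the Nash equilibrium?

25.2, 30.8

Streamly's profit: π = (p_{Streamly} − 3)(128 − 4p_{Streamly} + 2p_{Vidio}).
∂π/∂p_{Streamly} = 140 − 8p_{Streamly} + 2p_{Vidio} = 0 ⇒ p_{Streamly} = 17.5 + 0.25p_{Vidio}.
Similarly p_{Vidio} = 24.5 + 0.25p_{Streamly}.
Substituting the second reaction function into the first: p_{Streamly} = 17.5 + 0.25(24.5 + 0.25p_{Streamly}), which gives 0.9375p_{Streamly} = 23.625 ⇒ p_{Streamly} = 25.2.
Then p_{Vidio} = 24.5 + 0.25·25.2 = 30.8.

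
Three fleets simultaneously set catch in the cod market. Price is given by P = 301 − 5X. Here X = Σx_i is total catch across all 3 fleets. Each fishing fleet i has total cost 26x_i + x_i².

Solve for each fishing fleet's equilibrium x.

A representative fishing fleet's profit is π_i = x_i(301 − 5X) − 26x_i − x_i², with X = x_i + Σ_{j≠i} x_j.
First-order condition: 275 − 12x_i − 5Σ_{j≠i} x_j = 0.
Imposing symmetry (x_j = x for all j) turns Σ_{j≠i} x_j into 2x, so 275 = 22x and x = 12.5.

12.5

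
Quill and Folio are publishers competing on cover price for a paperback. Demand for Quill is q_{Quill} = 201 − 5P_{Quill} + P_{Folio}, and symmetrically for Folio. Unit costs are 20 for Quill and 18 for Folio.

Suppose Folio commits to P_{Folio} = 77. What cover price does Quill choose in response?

37.8

Quill's profit: π = (P_{Quill} − 20)(201 − 5P_{Quill} + P_{Folio}).
∂π/∂P_{Quill} = 301 − 10P_{Quill} + P_{Folio} = 0 ⇒ P_{Quill} = 30.1 + 0.1P_{Folio}.
At P_{Folio} = 77: P_{Quill} = 30.1 + 0.1·77 = 37.8.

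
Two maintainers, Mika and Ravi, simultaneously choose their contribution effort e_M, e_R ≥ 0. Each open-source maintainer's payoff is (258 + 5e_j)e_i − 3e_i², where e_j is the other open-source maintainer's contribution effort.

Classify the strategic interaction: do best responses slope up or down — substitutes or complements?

Mika's payoff is (258 + 5e_R)e_M − 3e_M².
∂π/∂e_M = 258 + 5e_R − 6e_M = 0, so e_M = 43 + (5/6)e_R.
The best-response slope de_M/de_R = 5/6 > 0: the reaction function is upward-sloping, so the choices are strategic complements.

strategic complements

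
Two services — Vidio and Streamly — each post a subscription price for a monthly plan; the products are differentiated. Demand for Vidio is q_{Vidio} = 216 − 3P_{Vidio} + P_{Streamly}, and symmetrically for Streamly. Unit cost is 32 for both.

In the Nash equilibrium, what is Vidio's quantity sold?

91.2

Vidio's profit: π = (P_{Vidio} − 32)(216 − 3P_{Vidio} + P_{Streamly}).
∂π/∂P_{Vidio} = 312 − 6P_{Vidio} + P_{Streamly} = 0 ⇒ P_{Vidio} = 52 + (1/6)P_{Streamly}.
Setting P_{Vidio} = P_{Streamly} in the reaction function: P_{Vidio} = 52 + (1/6)P_{Vidio}, so P_{Vidio} = 52 / (5/6) = 62.4.
q_{Vidio} = 216 − 3·62.4 + 62.4 = 91.2.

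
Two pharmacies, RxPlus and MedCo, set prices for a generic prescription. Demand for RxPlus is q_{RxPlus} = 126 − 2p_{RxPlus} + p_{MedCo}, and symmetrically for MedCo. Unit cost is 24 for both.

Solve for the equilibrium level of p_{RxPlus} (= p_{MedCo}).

RxPlus's profit: π = (p_{RxPlus} − 24)(126 − 2p_{RxPlus} + p_{MedCo}).
∂π/∂p_{RxPlus} = 174 − 4p_{RxPlus} + p_{MedCo} = 0 ⇒ p_{RxPlus} = 43.5 + 0.25p_{MedCo}.
The game is symmetric, so in equilibrium p_{MedCo} = p_{RxPlus}: the reaction function gives 0.75p_{RxPlus} = 43.5, hence p_{RxPlus} = 58.

58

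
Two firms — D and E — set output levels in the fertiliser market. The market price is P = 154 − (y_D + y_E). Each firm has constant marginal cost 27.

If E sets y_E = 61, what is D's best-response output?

33

Firm D's profit: π = y_D(154 − (y_D + y_E)) − 27y_D.
∂π/∂y_D = 127 − 2y_D − y_E = 0, so y_D = 63.5 − 0.5y_E.
At y_E = 61: y_D = 63.5 − 0.5·61 = 33.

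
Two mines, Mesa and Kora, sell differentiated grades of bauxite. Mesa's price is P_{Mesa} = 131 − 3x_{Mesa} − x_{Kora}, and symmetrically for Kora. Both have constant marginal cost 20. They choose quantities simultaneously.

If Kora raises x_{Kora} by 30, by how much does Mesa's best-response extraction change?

Mine Mesa's profit: π = x_{Mesa}(131 − 3x_{Mesa} − x_{Kora}) − 20x_{Mesa}.
∂π/∂x_{Mesa} = 111 − 6x_{Mesa} − x_{Kora} = 0 ⇒ x_{Mesa} = 18.5 − (1/6)x_{Kora}.
The reaction-function slope is −1/6, so a 30-unit rise in x_{Kora} moves x_{Mesa} by −1/6 × 30 = −5. Mesa's best response falls — the actions are strategic substitutes.

-5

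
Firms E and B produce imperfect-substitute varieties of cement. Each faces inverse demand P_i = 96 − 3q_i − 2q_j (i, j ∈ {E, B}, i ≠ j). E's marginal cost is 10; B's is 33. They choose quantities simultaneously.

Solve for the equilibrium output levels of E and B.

12.1875, 6.4375

Firm E's profit: π = q_E(96 − 3q_E − 2q_B) − 10q_E.
∂π/∂q_E = 86 − 6q_E − 2q_B = 0 ⇒ q_E = 43/3 − (1/3)q_B.
Similarly q_B = 10.5 − (1/3)q_E.
Plugging q_B into E's best response: q_E = 43/3 − (1/3)(10.5 − (1/3)q_E) ⇒ (8/9)q_E = 65/6, so q_E = 12.1875.
Then q_B = 10.5 − (1/3)·12.1875 = 6.4375.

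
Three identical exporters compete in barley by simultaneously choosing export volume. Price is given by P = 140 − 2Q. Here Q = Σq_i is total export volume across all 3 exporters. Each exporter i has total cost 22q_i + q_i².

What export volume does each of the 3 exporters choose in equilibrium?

11.8

A representative exporter's profit is π_i = q_i(140 − 2Q) − 22q_i − q_i², with Q = q_i + Σ_{j≠i} q_j.
First-order condition: 118 − 6q_i − 2Σ_{j≠i} q_j = 0.
Imposing symmetry (q_j = q for all j) turns Σ_{j≠i} q_j into 2q, so 118 = 10q and q = 11.8.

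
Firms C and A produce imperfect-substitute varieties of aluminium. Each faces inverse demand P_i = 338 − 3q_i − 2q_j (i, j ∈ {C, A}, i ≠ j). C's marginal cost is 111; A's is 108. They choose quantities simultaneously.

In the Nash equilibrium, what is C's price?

195.5625

Firm C's profit: π = q_C(338 − 3q_C − 2q_A) − 111q_C.
∂π/∂q_C = 227 − 6q_C − 2q_A = 0 ⇒ q_C = 227/6 − (1/3)q_A.
Similarly q_A = 115/3 − (1/3)q_C.
Plugging q_A into C's best response: q_C = 227/6 − (1/3)(115/3 − (1/3)q_C) ⇒ (8/9)q_C = 451/18, so q_C = 28.1875.
Then q_A = 115/3 − (1/3)·28.1875 = 28.9375.
P_C = 338 − 3·28.1875 − 2·28.9375 = 195.5625.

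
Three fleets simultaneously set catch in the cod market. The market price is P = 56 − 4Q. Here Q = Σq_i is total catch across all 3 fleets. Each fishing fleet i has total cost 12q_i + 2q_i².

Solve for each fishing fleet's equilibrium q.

2.2

A representative fishing fleet's profit is π_i = q_i(56 − 4Q) − 12q_i − 2q_i², with Q = q_i + Σ_{j≠i} q_j.
First-order condition: 44 − 12q_i − 4Σ_{j≠i} q_j = 0.
Imposing symmetry (q_j = q for all j) turns Σ_{j≠i} q_j into 2q, so 44 = 20q and q = 2.2.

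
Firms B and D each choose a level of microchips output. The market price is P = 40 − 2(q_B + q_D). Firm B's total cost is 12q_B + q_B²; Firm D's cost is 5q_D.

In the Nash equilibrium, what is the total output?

9.8

Firm B's profit: π = q_B(40 − 2(q_B + q_D)) − 12q_B − q_B².
∂π/∂q_B = 28 − 6q_B − 2q_D = 0, so q_B = 14/3 − (1/3)q_D.
For D: ∂π/∂q_D = 35 − 4q_D − 2q_B = 0 ⇒ q_D = 8.75 − 0.5q_B.
Substituting the second reaction function into the first: q_B = 14/3 − (1/3)(8.75 − 0.5q_B), which gives (5/6)q_B = 1.75 ⇒ q_B = 2.1.
Then q_D = 8.75 − 0.5·2.1 = 7.7.
Total output: 2.1 + 7.7 = 9.8.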